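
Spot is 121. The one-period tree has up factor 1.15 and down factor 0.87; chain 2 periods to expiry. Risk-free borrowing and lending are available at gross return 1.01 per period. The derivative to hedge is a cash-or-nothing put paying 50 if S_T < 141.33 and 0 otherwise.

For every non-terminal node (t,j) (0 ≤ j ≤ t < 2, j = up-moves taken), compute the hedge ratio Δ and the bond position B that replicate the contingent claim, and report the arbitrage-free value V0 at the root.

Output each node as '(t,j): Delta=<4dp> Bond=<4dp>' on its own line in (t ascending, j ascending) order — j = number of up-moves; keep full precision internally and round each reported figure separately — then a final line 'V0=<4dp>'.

(0,0): Delta=-0.7306 Bond=125.1628
(1,0): Delta=0.0000 Bond=49.5050
(1,1): Delta=-1.2833 Bond=203.3239
V0=36.7611

Risk-neutral probability p* = (R−d)/(u−d) = (1.01−0.87)/(1.15−0.87) = 0.5000.
Terminal payoffs: V(2,0)=50.0000, V(2,1)=50.0000, V(2,2)=0.0000
  t=1,j=0: stock 105.2700 → up 121.0605 (V=50.0000), down 91.5849 (V=50.0000). Price 49.5050; hedge Δ=0.0000, bond B=49.5050.
  t=1,j=1: stock 139.1500 → up 160.0225 (V=0.0000), down 121.0605 (V=50.0000). Price 24.7525; hedge Δ=-1.2833, bond B=203.3239.
  t=0,j=0: stock 121.0000 → up 139.1500 (V=24.7525), down 105.2700 (V=49.5050). Price 36.7611; hedge Δ=-0.7306, bond B=125.1628.
The time-0 hedge costs 36.7611, which is the no-arbitrage price.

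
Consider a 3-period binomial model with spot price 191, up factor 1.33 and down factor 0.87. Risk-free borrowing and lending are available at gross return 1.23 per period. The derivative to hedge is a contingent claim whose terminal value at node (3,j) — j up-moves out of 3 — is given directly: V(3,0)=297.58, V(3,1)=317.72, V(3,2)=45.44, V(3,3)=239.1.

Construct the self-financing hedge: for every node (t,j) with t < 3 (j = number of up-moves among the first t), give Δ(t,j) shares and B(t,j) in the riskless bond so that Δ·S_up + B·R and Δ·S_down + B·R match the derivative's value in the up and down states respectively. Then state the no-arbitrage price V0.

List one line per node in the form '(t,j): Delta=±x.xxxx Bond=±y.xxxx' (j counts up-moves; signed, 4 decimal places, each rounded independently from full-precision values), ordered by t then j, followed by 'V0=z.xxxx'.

(0,0): Delta=0.2025 Bond=53.2523
(1,0): Delta=-2.2199 Bond=468.0261
(1,1): Delta=0.6427 Bond=-46.3124
(2,0): Delta=0.3029 Bond=210.9668
(2,1): Delta=-2.6783 Bond=676.9791
(2,2): Delta=1.2461 Bond=-260.8374
V0=91.9294

Risk-neutral probability p* = (R−d)/(u−d) = (1.23−0.87)/(1.33−0.87) = 0.7826.
At expiry t=3: V(3,0)=297.5800, V(3,1)=317.7200, V(3,2)=45.4400, V(3,3)=239.1000
(2,0): S=144.5679. Δ = (V_up−V_dn)/(S_up−S_dn) = (317.7200−297.5800)/(192.2753−125.7741) = 0.3029. V = [p*·317.7200 + (1−p*)·297.5800]/1.23 = 254.7494. B = V − Δ·S = 210.9668.
(2,1): S=221.0061. Δ = (V_up−V_dn)/(S_up−S_dn) = (45.4400−317.7200)/(293.9381−192.2753) = -2.6783. V = [p*·45.4400 + (1−p*)·317.7200]/1.23 = 85.0661. B = V − Δ·S = 676.9791.
(2,2): S=337.8599. Δ = (V_up−V_dn)/(S_up−S_dn) = (239.1000−45.4400)/(449.3537−293.9381) = 1.2461. V = [p*·239.1000 + (1−p*)·45.4400]/1.23 = 160.1626. B = V − Δ·S = -260.8374.
(1,0): S=166.1700. Δ = (V_up−V_dn)/(S_up−S_dn) = (85.0661−254.7494)/(221.0061−144.5679) = -2.2199. V = [p*·85.0661 + (1−p*)·254.7494]/1.23 = 99.1494. B = V − Δ·S = 468.0261.
(1,1): S=254.0300. Δ = (V_up−V_dn)/(S_up−S_dn) = (160.1626−85.0661)/(337.8599−221.0061) = 0.6427. V = [p*·160.1626 + (1−p*)·85.0661]/1.23 = 116.9409. B = V − Δ·S = -46.3124.
(0,0): S=191.0000. Δ = (V_up−V_dn)/(S_up−S_dn) = (116.9409−99.1494)/(254.0300−166.1700) = 0.2025. V = [p*·116.9409 + (1−p*)·99.1494]/1.23 = 91.9294. B = V − Δ·S = 53.2523.
Self-financing check: at every node Δ·S+B equals the discounted successor values.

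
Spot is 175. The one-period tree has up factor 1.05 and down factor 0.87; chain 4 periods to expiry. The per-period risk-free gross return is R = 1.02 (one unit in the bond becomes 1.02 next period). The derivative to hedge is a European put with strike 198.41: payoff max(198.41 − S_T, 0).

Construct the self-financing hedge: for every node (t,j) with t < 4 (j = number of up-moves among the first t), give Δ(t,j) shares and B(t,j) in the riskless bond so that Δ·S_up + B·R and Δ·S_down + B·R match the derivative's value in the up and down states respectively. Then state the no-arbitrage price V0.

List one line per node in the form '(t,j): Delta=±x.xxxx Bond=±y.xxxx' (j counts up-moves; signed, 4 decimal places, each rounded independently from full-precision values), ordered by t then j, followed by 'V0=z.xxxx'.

The replicating-portfolio and risk-neutral prices coincide; use p* = (1.02−0.87)/(1.05−0.87) = 0.8333 for the latter.
Payoff layer (t=4): V(4,0)=98.1529, V(4,1)=77.4101, V(4,2)=52.3756, V(4,3)=22.1616, V(4,4)=0.0000
  t=3,j=0: stock 115.2380 → up 120.9999 (V=77.4101), down 100.2571 (V=98.1529). Price 79.2816; hedge Δ=-1.0000, bond B=194.5196.
  t=3,j=1: stock 139.0804 → up 146.0344 (V=52.3756), down 120.9999 (V=77.4101). Price 55.4392; hedge Δ=-1.0000, bond B=194.5196.
  t=3,j=2: stock 167.8556 → up 176.2484 (V=22.1616), down 146.0344 (V=52.3756). Price 26.6640; hedge Δ=-1.0000, bond B=194.5196.
  t=3,j=3: stock 202.5844 → up 212.7136 (V=0.0000), down 176.2484 (V=22.1616). Price 3.6212; hedge Δ=-0.6077, bond B=126.7411.
  t=2,j=0: stock 132.4575 → up 139.0804 (V=55.4392), down 115.2380 (V=79.2816). Price 58.2480; hedge Δ=-1.0000, bond B=190.7055.
  t=2,j=1: stock 159.8625 → up 167.8556 (V=26.6640), down 139.0804 (V=55.4392). Price 30.8430; hedge Δ=-1.0000, bond B=190.7055.
  t=2,j=2: stock 192.9375 → up 202.5844 (V=3.6212), down 167.8556 (V=26.6640). Price 7.3153; hedge Δ=-0.6635, bond B=135.3309.
  t=1,j=0: stock 152.2500 → up 159.8625 (V=30.8430), down 132.4575 (V=58.2480). Price 34.7162; hedge Δ=-1.0000, bond B=186.9662.
  t=1,j=1: stock 183.7500 → up 192.9375 (V=7.3153), down 159.8625 (V=30.8430). Price 11.0163; hedge Δ=-0.7113, bond B=141.7255.
  t=0,j=0: stock 175.0000 → up 183.7500 (V=11.0163), down 152.2500 (V=34.7162). Price 14.6728; hedge Δ=-0.7524, bond B=146.3388.
Check: Δ(0,0)·S0 + B(0,0) = 14.6728 = V0.

(0,0): Delta=-0.7524 Bond=146.3388
(1,0): Delta=-1.0000 Bond=186.9662
(1,1): Delta=-0.7113 Bond=141.7255
(2,0): Delta=-1.0000 Bond=190.7055
(2,1): Delta=-1.0000 Bond=190.7055
(2,2): Delta=-0.6635 Bond=135.3309
(3,0): Delta=-1.0000 Bond=194.5196
(3,1): Delta=-1.0000 Bond=194.5196
(3,2): Delta=-1.0000 Bond=194.5196
(3,3): Delta=-0.6077 Bond=126.7411
V0=14.6728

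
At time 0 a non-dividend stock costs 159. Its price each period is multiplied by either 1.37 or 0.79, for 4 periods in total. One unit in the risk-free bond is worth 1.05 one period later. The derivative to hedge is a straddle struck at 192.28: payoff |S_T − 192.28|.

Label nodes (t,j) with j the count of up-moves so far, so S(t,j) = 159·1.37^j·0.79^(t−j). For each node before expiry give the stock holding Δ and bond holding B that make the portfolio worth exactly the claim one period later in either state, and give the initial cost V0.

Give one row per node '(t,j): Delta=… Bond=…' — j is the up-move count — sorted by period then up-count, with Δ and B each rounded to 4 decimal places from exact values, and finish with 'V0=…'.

(0,0): Delta=0.2146 Bond=32.2562
(1,0): Delta=-0.3460 Bond=104.2895
(1,1): Delta=0.6125 Bond=-52.8024
(2,0): Delta=-1.0000 Bond=174.4036
(2,1): Delta=0.1182 Bond=29.6275
(2,2): Delta=0.9634 Bond=-160.1442
(3,0): Delta=-1.0000 Bond=183.1238
(3,1): Delta=-1.0000 Bond=183.1238
(3,2): Delta=0.9118 Bond=-155.9864
(3,3): Delta=1.0000 Bond=-183.1238
V0=66.3852

The replicating-portfolio and risk-neutral prices coincide; use p* = (1.05−0.79)/(1.37−0.79) = 0.4483 for the latter.
Terminal values V(4,·): V(4,0)=130.3494, V(4,1)=84.8813, V(4,2)=6.0316, V(4,3)=130.7077, V(4,4)=367.8378
(3,0): S=78.3932. Δ = (V_up−V_dn)/(S_up−S_dn) = (84.8813−130.3494)/(107.3987−61.9306) = -1.0000. V = [p*·84.8813 + (1−p*)·130.3494]/1.05 = 104.7306. B = V − Δ·S = 183.1238.
(3,1): S=135.9477. Δ = (V_up−V_dn)/(S_up−S_dn) = (6.0316−84.8813)/(186.2484−107.3987) = -1.0000. V = [p*·6.0316 + (1−p*)·84.8813]/1.05 = 47.1761. B = V − Δ·S = 183.1238.
(3,2): S=235.7574. Δ = (V_up−V_dn)/(S_up−S_dn) = (130.7077−6.0316)/(322.9877−186.2484) = 0.9118. V = [p*·130.7077 + (1−p*)·6.0316]/1.05 = 58.9723. B = V − Δ·S = -155.9864.
(3,3): S=408.8451. Δ = (V_up−V_dn)/(S_up−S_dn) = (367.8378−130.7077)/(560.1178−322.9877) = 1.0000. V = [p*·367.8378 + (1−p*)·130.7077]/1.05 = 225.7213. B = V − Δ·S = -183.1238.
(2,0): S=99.2319. Δ = (V_up−V_dn)/(S_up−S_dn) = (47.1761−104.7306)/(135.9477−78.3932) = -1.0000. V = [p*·47.1761 + (1−p*)·104.7306]/1.05 = 75.1717. B = V − Δ·S = 174.4036.
(2,1): S=172.0857. Δ = (V_up−V_dn)/(S_up−S_dn) = (58.9723−47.1761)/(235.7574−135.9477) = 0.1182. V = [p*·58.9723 + (1−p*)·47.1761]/1.05 = 49.9658. B = V − Δ·S = 29.6275.
(2,2): S=298.4271. Δ = (V_up−V_dn)/(S_up−S_dn) = (225.7213−58.9723)/(408.8451−235.7574) = 0.9634. V = [p*·225.7213 + (1−p*)·58.9723]/1.05 = 127.3541. B = V − Δ·S = -160.1442.
(1,0): S=125.6100. Δ = (V_up−V_dn)/(S_up−S_dn) = (49.9658−75.1717)/(172.0857−99.2319) = -0.3460. V = [p*·49.9658 + (1−p*)·75.1717]/1.05 = 60.8310. B = V − Δ·S = 104.2895.
(1,1): S=217.8300. Δ = (V_up−V_dn)/(S_up−S_dn) = (127.3541−49.9658)/(298.4271−172.0857) = 0.6125. V = [p*·127.3541 + (1−p*)·49.9658]/1.05 = 80.6258. B = V − Δ·S = -52.8024.
(0,0): S=159.0000. Δ = (V_up−V_dn)/(S_up−S_dn) = (80.6258−60.8310)/(217.8300−125.6100) = 0.2146. V = [p*·80.6258 + (1−p*)·60.8310]/1.05 = 66.3852. B = V − Δ·S = 32.2562.
Self-financing check: at every node Δ·S+B equals the discounted successor values.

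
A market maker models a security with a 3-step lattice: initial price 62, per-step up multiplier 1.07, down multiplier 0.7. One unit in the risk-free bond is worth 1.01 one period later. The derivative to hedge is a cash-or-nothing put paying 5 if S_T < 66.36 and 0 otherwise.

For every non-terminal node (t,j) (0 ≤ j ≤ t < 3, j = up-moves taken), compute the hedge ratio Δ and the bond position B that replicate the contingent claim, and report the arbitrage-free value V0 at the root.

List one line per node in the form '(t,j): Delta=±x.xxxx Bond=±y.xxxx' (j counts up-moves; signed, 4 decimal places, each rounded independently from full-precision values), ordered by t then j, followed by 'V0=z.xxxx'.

Under the risk-neutral measure, an up-move has probability p* = (R−d)/(u−d) = 0.8378 and values discount at R = 1.01.
Terminal payoffs: V(3,0)=5.0000, V(3,1)=5.0000, V(3,2)=5.0000, V(3,3)=0.0000
(2,0): S=30.3800. Δ = (V_up−V_dn)/(S_up−S_dn) = (5.0000−5.0000)/(32.5066−21.2660) = 0.0000. V = [p*·5.0000 + (1−p*)·5.0000]/1.01 = 4.9505. B = V − Δ·S = 4.9505.
(2,1): S=46.4380. Δ = (V_up−V_dn)/(S_up−S_dn) = (5.0000−5.0000)/(49.6887−32.5066) = 0.0000. V = [p*·5.0000 + (1−p*)·5.0000]/1.01 = 4.9505. B = V − Δ·S = 4.9505.
(2,2): S=70.9838. Δ = (V_up−V_dn)/(S_up−S_dn) = (0.0000−5.0000)/(75.9527−49.6887) = -0.1904. V = [p*·0.0000 + (1−p*)·5.0000]/1.01 = 0.8028. B = V − Δ·S = 14.3163.
(1,0): S=43.4000. Δ = (V_up−V_dn)/(S_up−S_dn) = (4.9505−4.9505)/(46.4380−30.3800) = 0.0000. V = [p*·4.9505 + (1−p*)·4.9505]/1.01 = 4.9015. B = V − Δ·S = 4.9015.
(1,1): S=66.3400. Δ = (V_up−V_dn)/(S_up−S_dn) = (0.8028−4.9505)/(70.9838−46.4380) = -0.1690. V = [p*·0.8028 + (1−p*)·4.9505]/1.01 = 1.4608. B = V − Δ·S = 12.6708.
(0,0): S=62.0000. Δ = (V_up−V_dn)/(S_up−S_dn) = (1.4608−4.9015)/(66.3400−43.4000) = -0.1500. V = [p*·1.4608 + (1−p*)·4.9015]/1.01 = 1.9987. B = V − Δ·S = 11.2979.
Self-financing check: at every node Δ·S+B equals the discounted successor values.

(0,0): Delta=-0.1500 Bond=11.2979
(1,0): Delta=0.0000 Bond=4.9015
(1,1): Delta=-0.1690 Bond=12.6708
(2,0): Delta=0.0000 Bond=4.9505
(2,1): Delta=0.0000 Bond=4.9505
(2,2): Delta=-0.1904 Bond=14.3163
V0=1.9987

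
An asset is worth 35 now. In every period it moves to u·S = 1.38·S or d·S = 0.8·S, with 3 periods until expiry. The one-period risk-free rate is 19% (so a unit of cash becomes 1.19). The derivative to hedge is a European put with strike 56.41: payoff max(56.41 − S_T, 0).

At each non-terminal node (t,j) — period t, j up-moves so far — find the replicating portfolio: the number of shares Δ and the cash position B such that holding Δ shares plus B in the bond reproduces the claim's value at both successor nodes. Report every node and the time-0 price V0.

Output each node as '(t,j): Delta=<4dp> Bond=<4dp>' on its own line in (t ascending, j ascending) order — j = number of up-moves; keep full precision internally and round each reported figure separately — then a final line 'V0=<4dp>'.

Risk-neutral probability p* = (R−d)/(u−d) = (1.19−0.8)/(1.38−0.8) = 0.6724.
At expiry t=3: V(3,0)=38.4900, V(3,1)=25.4980, V(3,2)=3.0868, V(3,3)=0.0000
(2,0): S=22.4000. Δ = (V_up−V_dn)/(S_up−S_dn) = (25.4980−38.4900)/(30.9120−17.9200) = -1.0000. V = [p*·25.4980 + (1−p*)·38.4900]/1.19 = 25.0034. B = V − Δ·S = 47.4034.
(2,1): S=38.6400. Δ = (V_up−V_dn)/(S_up−S_dn) = (3.0868−25.4980)/(53.3232−30.9120) = -1.0000. V = [p*·3.0868 + (1−p*)·25.4980]/1.19 = 8.7634. B = V − Δ·S = 47.4034.
(2,2): S=66.6540. Δ = (V_up−V_dn)/(S_up−S_dn) = (0.0000−3.0868)/(91.9825−53.3232) = -0.0798. V = [p*·0.0000 + (1−p*)·3.0868]/1.19 = 0.8497. B = V − Δ·S = 6.1718.
(1,0): S=28.0000. Δ = (V_up−V_dn)/(S_up−S_dn) = (8.7634−25.0034)/(38.6400−22.4000) = -1.0000. V = [p*·8.7634 + (1−p*)·25.0034]/1.19 = 11.8348. B = V − Δ·S = 39.8348.
(1,1): S=48.3000. Δ = (V_up−V_dn)/(S_up−S_dn) = (0.8497−8.7634)/(66.6540−38.6400) = -0.2825. V = [p*·0.8497 + (1−p*)·8.7634]/1.19 = 2.8926. B = V − Δ·S = 16.5367.
(0,0): S=35.0000. Δ = (V_up−V_dn)/(S_up−S_dn) = (2.8926−11.8348)/(48.3000−28.0000) = -0.4405. V = [p*·2.8926 + (1−p*)·11.8348]/1.19 = 4.8923. B = V − Δ·S = 20.3099.
Each (Δ,B) replicates both successor values, so the strategy is self-financing and V0 is arbitrage-free.

(0,0): Delta=-0.4405 Bond=20.3099
(1,0): Delta=-1.0000 Bond=39.8348
(1,1): Delta=-0.2825 Bond=16.5367
(2,0): Delta=-1.0000 Bond=47.4034
(2,1): Delta=-1.0000 Bond=47.4034
(2,2): Delta=-0.0798 Bond=6.1718
V0=4.8923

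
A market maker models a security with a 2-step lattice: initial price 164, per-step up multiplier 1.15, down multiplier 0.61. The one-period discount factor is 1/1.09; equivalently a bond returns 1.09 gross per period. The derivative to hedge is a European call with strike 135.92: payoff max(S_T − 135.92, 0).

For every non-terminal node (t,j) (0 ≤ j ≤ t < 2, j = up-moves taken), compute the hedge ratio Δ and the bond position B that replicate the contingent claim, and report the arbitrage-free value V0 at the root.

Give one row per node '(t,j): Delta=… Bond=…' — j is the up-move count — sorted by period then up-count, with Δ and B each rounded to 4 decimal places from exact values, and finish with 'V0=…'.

(0,0): Delta=0.7456 Bond=-68.4313
(1,0): Delta=0.0000 Bond=0.0000
(1,1): Delta=0.7950 Bond=-83.9139
V0=53.8476

Since d<R<u, set p* = (R−d)/(u−d) = 0.8889; price each node as the discounted p*-expectation of its children.
At expiry t=2: V(2,0)=0.0000, V(2,1)=0.0000, V(2,2)=80.9700
Node (1,0) S=100.0400: V=(p*·0.0000+(1−p*)·0.0000)/1.09=0.0000; Δ=(0.0000−0.0000)/(115.0460−61.0244)=0.0000; B=V−Δ·S=0.0000
Node (1,1) S=188.6000: V=(p*·80.9700+(1−p*)·0.0000)/1.09=66.0306; Δ=(80.9700−0.0000)/(216.8900−115.0460)=0.7950; B=V−Δ·S=-83.9139
Node (0,0) S=164.0000: V=(p*·66.0306+(1−p*)·0.0000)/1.09=53.8476; Δ=(66.0306−0.0000)/(188.6000−100.0400)=0.7456; B=V−Δ·S=-68.4313
The time-0 hedge costs 53.8476, which is the no-arbitrage price.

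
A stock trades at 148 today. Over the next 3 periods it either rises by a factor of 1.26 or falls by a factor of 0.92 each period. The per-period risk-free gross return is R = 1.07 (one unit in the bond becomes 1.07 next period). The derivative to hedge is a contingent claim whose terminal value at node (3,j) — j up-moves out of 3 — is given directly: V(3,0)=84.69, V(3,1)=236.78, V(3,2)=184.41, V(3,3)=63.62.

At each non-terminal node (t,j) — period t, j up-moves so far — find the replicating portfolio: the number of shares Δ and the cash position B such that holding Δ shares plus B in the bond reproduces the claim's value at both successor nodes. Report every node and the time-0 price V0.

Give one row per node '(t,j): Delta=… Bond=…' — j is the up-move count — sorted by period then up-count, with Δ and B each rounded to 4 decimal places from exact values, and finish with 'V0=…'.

Risk-neutral probability p* = (R−d)/(u−d) = (1.07−0.92)/(1.26−0.92) = 0.4412.
At expiry t=3: V(3,0)=84.6900, V(3,1)=236.7800, V(3,2)=184.4100, V(3,3)=63.6200
Node (2,0) S=125.2672: V=(p*·236.7800+(1−p*)·84.6900)/1.07=141.8584; Δ=(236.7800−84.6900)/(157.8367−115.2458)=3.5710; B=V−Δ·S=-305.4651
Node (2,1) S=171.5616: V=(p*·184.4100+(1−p*)·236.7800)/1.07=199.6968; Δ=(184.4100−236.7800)/(216.1676−157.8367)=-0.8978; B=V−Δ·S=353.7262
Node (2,2) S=234.9648: V=(p*·63.6200+(1−p*)·184.4100)/1.07=122.5423; Δ=(63.6200−184.4100)/(296.0556−216.1676)=-1.5120; B=V−Δ·S=477.8070
Node (1,0) S=136.1600: V=(p*·199.6968+(1−p*)·141.8584)/1.07=156.4256; Δ=(199.6968−141.8584)/(171.5616−125.2672)=1.2494; B=V−Δ·S=-13.6873
Node (1,1) S=186.4800: V=(p*·122.5423+(1−p*)·199.6968)/1.07=154.8206; Δ=(122.5423−199.6968)/(234.9648−171.5616)=-1.2169; B=V−Δ·S=381.7456
Node (0,0) S=148.0000: V=(p*·154.8206+(1−p*)·156.4256)/1.07=145.5304; Δ=(154.8206−156.4256)/(186.4800−136.1600)=-0.0319; B=V−Δ·S=150.2508
The time-0 hedge costs 145.5304, which is the no-arbitrage price.

(0,0): Delta=-0.0319 Bond=150.2508
(1,0): Delta=1.2494 Bond=-13.6873
(1,1): Delta=-1.2169 Bond=381.7456
(2,0): Delta=3.5710 Bond=-305.4651
(2,1): Delta=-0.8978 Bond=353.7262
(2,2): Delta=-1.5120 Bond=477.8070
V0=145.5304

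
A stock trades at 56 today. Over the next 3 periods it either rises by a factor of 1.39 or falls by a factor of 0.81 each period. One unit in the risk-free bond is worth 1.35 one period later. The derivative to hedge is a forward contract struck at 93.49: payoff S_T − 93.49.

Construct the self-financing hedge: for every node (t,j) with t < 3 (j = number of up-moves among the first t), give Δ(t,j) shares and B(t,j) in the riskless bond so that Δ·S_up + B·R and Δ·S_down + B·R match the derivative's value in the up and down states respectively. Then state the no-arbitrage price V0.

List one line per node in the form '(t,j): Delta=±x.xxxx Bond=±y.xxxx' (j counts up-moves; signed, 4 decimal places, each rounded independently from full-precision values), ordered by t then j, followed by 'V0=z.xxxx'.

(0,0): Delta=1.0000 Bond=-37.9983
(1,0): Delta=1.0000 Bond=-51.2977
(1,1): Delta=1.0000 Bond=-51.2977
(2,0): Delta=1.0000 Bond=-69.2519
(2,1): Delta=1.0000 Bond=-69.2519
(2,2): Delta=1.0000 Bond=-69.2519
V0=18.0017

Under the risk-neutral measure, an up-move has probability p* = (R−d)/(u−d) = 0.9310 and values discount at R = 1.35.
Terminal values V(3,·): V(3,0)=-63.7293, V(3,1)=-42.4192, V(3,2)=-5.8499, V(3,3)=56.9047
(2,0): S=36.7416. Δ = (V_up−V_dn)/(S_up−S_dn) = (-42.4192−-63.7293)/(51.0708−29.7607) = 1.0000. V = [p*·-42.4192 + (1−p*)·-63.7293]/1.35 = -32.5103. B = V − Δ·S = -69.2519.
(2,1): S=63.0504. Δ = (V_up−V_dn)/(S_up−S_dn) = (-5.8499−-42.4192)/(87.6401−51.0708) = 1.0000. V = [p*·-5.8499 + (1−p*)·-42.4192]/1.35 = -6.2015. B = V − Δ·S = -69.2519.
(2,2): S=108.1976. Δ = (V_up−V_dn)/(S_up−S_dn) = (56.9047−-5.8499)/(150.3947−87.6401) = 1.0000. V = [p*·56.9047 + (1−p*)·-5.8499]/1.35 = 38.9457. B = V − Δ·S = -69.2519.
(1,0): S=45.3600. Δ = (V_up−V_dn)/(S_up−S_dn) = (-6.2015−-32.5103)/(63.0504−36.7416) = 1.0000. V = [p*·-6.2015 + (1−p*)·-32.5103]/1.35 = -5.9377. B = V − Δ·S = -51.2977.
(1,1): S=77.8400. Δ = (V_up−V_dn)/(S_up−S_dn) = (38.9457−-6.2015)/(108.1976−63.0504) = 1.0000. V = [p*·38.9457 + (1−p*)·-6.2015]/1.35 = 26.5423. B = V − Δ·S = -51.2977.
(0,0): S=56.0000. Δ = (V_up−V_dn)/(S_up−S_dn) = (26.5423−-5.9377)/(77.8400−45.3600) = 1.0000. V = [p*·26.5423 + (1−p*)·-5.9377]/1.35 = 18.0017. B = V − Δ·S = -37.9983.
Root portfolio cost Δ·56+B reproduces V0=18.0017.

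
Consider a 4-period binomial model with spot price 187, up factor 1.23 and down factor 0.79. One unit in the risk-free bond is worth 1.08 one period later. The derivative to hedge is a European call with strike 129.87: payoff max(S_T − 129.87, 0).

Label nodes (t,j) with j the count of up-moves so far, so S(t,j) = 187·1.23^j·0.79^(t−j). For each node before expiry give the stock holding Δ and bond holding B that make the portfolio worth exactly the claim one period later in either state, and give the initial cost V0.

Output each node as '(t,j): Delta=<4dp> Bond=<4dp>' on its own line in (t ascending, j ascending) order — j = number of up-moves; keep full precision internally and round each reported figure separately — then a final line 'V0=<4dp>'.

No-arbitrage ⇒ martingale measure with p* = (R−d)/(u−d) = 0.6591.
Terminal payoffs: V(4,0)=0.0000, V(4,1)=0.0000, V(4,2)=46.6956, V(4,3)=145.0359, V(4,4)=298.1480
Node (3,0) S=92.1983: V=(p*·0.0000+(1−p*)·0.0000)/1.08=0.0000; Δ=(0.0000−0.0000)/(113.4039−72.8367)=0.0000; B=V−Δ·S=0.0000
Node (3,1) S=143.5492: V=(p*·46.6956+(1−p*)·0.0000)/1.08=28.4969; Δ=(46.6956−0.0000)/(176.5656−113.4039)=0.7393; B=V−Δ·S=-77.6294
Node (3,2) S=223.5007: V=(p*·145.0359+(1−p*)·46.6956)/1.08=103.2507; Δ=(145.0359−46.6956)/(274.9059−176.5656)=1.0000; B=V−Δ·S=-120.2500
Node (3,3) S=347.9821: V=(p*·298.1480+(1−p*)·145.0359)/1.08=227.7321; Δ=(298.1480−145.0359)/(428.0180−274.9059)=1.0000; B=V−Δ·S=-120.2500
Node (2,0) S=116.7067: V=(p*·28.4969+(1−p*)·0.0000)/1.08=17.3908; Δ=(28.4969−0.0000)/(143.5492−92.1983)=0.5549; B=V−Δ·S=-47.3749
Node (2,1) S=181.7079: V=(p*·103.2507+(1−p*)·28.4969)/1.08=72.0060; Δ=(103.2507−28.4969)/(223.5007−143.5492)=0.9350; B=V−Δ·S=-97.8891
Node (2,2) S=282.9123: V=(p*·227.7321+(1−p*)·103.2507)/1.08=171.5697; Δ=(227.7321−103.2507)/(347.9821−223.5007)=1.0000; B=V−Δ·S=-111.3426
Node (1,0) S=147.7300: V=(p*·72.0060+(1−p*)·17.3908)/1.08=49.4326; Δ=(72.0060−17.3908)/(181.7079−116.7067)=0.8402; B=V−Δ·S=-74.6929
Node (1,1) S=230.0100: V=(p*·171.5697+(1−p*)·72.0060)/1.08=127.4329; Δ=(171.5697−72.0060)/(282.9123−181.7079)=0.9838; B=V−Δ·S=-98.8483
Node (0,0) S=187.0000: V=(p*·127.4329+(1−p*)·49.4326)/1.08=93.3721; Δ=(127.4329−49.4326)/(230.0100−147.7300)=0.9480; B=V−Δ·S=-83.9014
Self-financing check: at every node Δ·S+B equals the discounted successor values.

(0,0): Delta=0.9480 Bond=-83.9014
(1,0): Delta=0.8402 Bond=-74.6929
(1,1): Delta=0.9838 Bond=-98.8483
(2,0): Delta=0.5549 Bond=-47.3749
(2,1): Delta=0.9350 Bond=-97.8891
(2,2): Delta=1.0000 Bond=-111.3426
(3,0): Delta=0.0000 Bond=0.0000
(3,1): Delta=0.7393 Bond=-77.6294
(3,2): Delta=1.0000 Bond=-120.2500
(3,3): Delta=1.0000 Bond=-120.2500
V0=93.3721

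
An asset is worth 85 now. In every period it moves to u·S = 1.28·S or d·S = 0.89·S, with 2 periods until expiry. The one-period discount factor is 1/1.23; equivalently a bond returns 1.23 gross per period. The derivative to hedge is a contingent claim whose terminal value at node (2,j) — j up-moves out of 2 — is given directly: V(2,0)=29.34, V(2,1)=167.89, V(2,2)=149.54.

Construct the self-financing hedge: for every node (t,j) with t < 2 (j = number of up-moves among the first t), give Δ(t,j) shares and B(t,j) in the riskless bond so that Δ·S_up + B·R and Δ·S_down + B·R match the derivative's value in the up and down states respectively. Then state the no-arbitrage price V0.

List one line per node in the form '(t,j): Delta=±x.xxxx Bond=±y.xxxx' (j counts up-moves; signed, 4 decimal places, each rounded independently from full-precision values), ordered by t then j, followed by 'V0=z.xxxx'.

No-arbitrage ⇒ martingale measure with p* = (R−d)/(u−d) = 0.8718.
Terminal values V(2,·): V(2,0)=29.3400, V(2,1)=167.8900, V(2,2)=149.5400
Node (1,0) S=75.6500: V=(p*·167.8900+(1−p*)·29.3400)/1.23=122.0546; Δ=(167.8900−29.3400)/(96.8320−67.3285)=4.6961; B=V−Δ·S=-233.2018
Node (1,1) S=108.8000: V=(p*·149.5400+(1−p*)·167.8900)/1.23=123.4899; Δ=(149.5400−167.8900)/(139.2640−96.8320)=-0.4325; B=V−Δ·S=170.5412
Node (0,0) S=85.0000: V=(p*·123.4899+(1−p*)·122.0546)/1.23=100.2487; Δ=(123.4899−122.0546)/(108.8000−75.6500)=0.0433; B=V−Δ·S=96.5685
Root portfolio cost Δ·85+B reproduces V0=100.2487.

(0,0): Delta=0.0433 Bond=96.5685
(1,0): Delta=4.6961 Bond=-233.2018
(1,1): Delta=-0.4325 Bond=170.5412
V0=100.2487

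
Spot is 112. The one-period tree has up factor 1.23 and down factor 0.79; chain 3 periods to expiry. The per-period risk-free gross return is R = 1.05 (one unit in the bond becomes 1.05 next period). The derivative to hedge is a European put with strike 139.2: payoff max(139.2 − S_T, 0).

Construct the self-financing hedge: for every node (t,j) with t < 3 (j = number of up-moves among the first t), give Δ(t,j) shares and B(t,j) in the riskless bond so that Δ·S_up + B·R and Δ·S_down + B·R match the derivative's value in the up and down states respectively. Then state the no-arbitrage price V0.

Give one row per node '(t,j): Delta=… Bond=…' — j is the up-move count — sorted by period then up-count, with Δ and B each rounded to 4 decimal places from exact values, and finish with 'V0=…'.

Since d<R<u, set p* = (R−d)/(u−d) = 0.5909; price each node as the discounted p*-expectation of its children.
Terminal values V(3,·): V(3,0)=83.9796, V(3,1)=53.2240, V(3,2)=5.3386, V(3,3)=0.0000
(2,0): S=69.8992. Δ = (V_up−V_dn)/(S_up−S_dn) = (53.2240−83.9796)/(85.9760−55.2204) = -1.0000. V = [p*·53.2240 + (1−p*)·83.9796]/1.05 = 62.6722. B = V − Δ·S = 132.5714.
(2,1): S=108.8304. Δ = (V_up−V_dn)/(S_up−S_dn) = (5.3386−53.2240)/(133.8614−85.9760) = -1.0000. V = [p*·5.3386 + (1−p*)·53.2240]/1.05 = 23.7410. B = V − Δ·S = 132.5714.
(2,2): S=169.4448. Δ = (V_up−V_dn)/(S_up−S_dn) = (0.0000−5.3386)/(208.4171−133.8614) = -0.0716. V = [p*·0.0000 + (1−p*)·5.3386]/1.05 = 2.0800. B = V − Δ·S = 14.2132.
(1,0): S=88.4800. Δ = (V_up−V_dn)/(S_up−S_dn) = (23.7410−62.6722)/(108.8304−69.8992) = -1.0000. V = [p*·23.7410 + (1−p*)·62.6722]/1.05 = 37.7785. B = V − Δ·S = 126.2585.
(1,1): S=137.7600. Δ = (V_up−V_dn)/(S_up−S_dn) = (2.0800−23.7410)/(169.4448−108.8304) = -0.3574. V = [p*·2.0800 + (1−p*)·23.7410]/1.05 = 10.4203. B = V − Δ·S = 59.6500.
(0,0): S=112.0000. Δ = (V_up−V_dn)/(S_up−S_dn) = (10.4203−37.7785)/(137.7600−88.4800) = -0.5552. V = [p*·10.4203 + (1−p*)·37.7785]/1.05 = 20.5831. B = V − Δ·S = 82.7609.
The time-0 hedge costs 20.5831, which is the no-arbitrage price.

(0,0): Delta=-0.5552 Bond=82.7609
(1,0): Delta=-1.0000 Bond=126.2585
(1,1): Delta=-0.3574 Bond=59.6500
(2,0): Delta=-1.0000 Bond=132.5714
(2,1): Delta=-1.0000 Bond=132.5714
(2,2): Delta=-0.0716 Bond=14.2132
V0=20.5831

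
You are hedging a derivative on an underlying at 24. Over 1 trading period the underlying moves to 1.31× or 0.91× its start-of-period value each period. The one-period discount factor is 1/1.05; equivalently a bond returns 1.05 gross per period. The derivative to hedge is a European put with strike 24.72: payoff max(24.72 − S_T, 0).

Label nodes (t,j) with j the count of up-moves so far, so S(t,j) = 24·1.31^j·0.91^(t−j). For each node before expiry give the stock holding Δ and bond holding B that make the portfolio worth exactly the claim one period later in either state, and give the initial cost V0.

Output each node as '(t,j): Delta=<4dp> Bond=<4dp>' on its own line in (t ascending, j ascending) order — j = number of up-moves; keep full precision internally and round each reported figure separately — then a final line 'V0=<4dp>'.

(0,0): Delta=-0.3000 Bond=8.9829
V0=1.7829

The replicating-portfolio and risk-neutral prices coincide; use p* = (1.05−0.91)/(1.31−0.91) = 0.3500 for the latter.
Terminal payoffs: V(1,0)=2.8800, V(1,1)=0.0000
(0,0): S=24.0000. Δ = (V_up−V_dn)/(S_up−S_dn) = (0.0000−2.8800)/(31.4400−21.8400) = -0.3000. V = [p*·0.0000 + (1−p*)·2.8800]/1.05 = 1.7829. B = V − Δ·S = 8.9829.
The time-0 hedge costs 1.7829, which is the no-arbitrage price.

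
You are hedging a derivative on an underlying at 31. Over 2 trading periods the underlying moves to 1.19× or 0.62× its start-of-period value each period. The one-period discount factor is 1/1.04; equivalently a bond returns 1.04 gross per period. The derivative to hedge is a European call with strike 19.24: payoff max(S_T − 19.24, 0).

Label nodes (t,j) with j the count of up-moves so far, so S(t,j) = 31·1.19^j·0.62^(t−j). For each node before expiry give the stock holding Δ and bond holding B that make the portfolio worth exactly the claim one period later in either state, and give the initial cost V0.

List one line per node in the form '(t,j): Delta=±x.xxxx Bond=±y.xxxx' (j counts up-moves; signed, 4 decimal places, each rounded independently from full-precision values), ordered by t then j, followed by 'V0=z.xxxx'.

The replicating-portfolio and risk-neutral prices coincide; use p* = (1.04−0.62)/(1.19−0.62) = 0.7368 for the latter.
At expiry t=2: V(2,0)=0.0000, V(2,1)=3.6318, V(2,2)=24.6591
(1,0): S=19.2200. Δ = (V_up−V_dn)/(S_up−S_dn) = (3.6318−0.0000)/(22.8718−11.9164) = 0.3315. V = [p*·3.6318 + (1−p*)·0.0000]/1.04 = 2.5731. B = V − Δ·S = -3.7984.
(1,1): S=36.8900. Δ = (V_up−V_dn)/(S_up−S_dn) = (24.6591−3.6318)/(43.8991−22.8718) = 1.0000. V = [p*·24.6591 + (1−p*)·3.6318]/1.04 = 18.3900. B = V − Δ·S = -18.5000.
(0,0): S=31.0000. Δ = (V_up−V_dn)/(S_up−S_dn) = (18.3900−2.5731)/(36.8900−19.2200) = 0.8951. V = [p*·18.3900 + (1−p*)·2.5731]/1.04 = 13.6804. B = V − Δ·S = -14.0684.
Root portfolio cost Δ·31+B reproduces V0=13.6804.

(0,0): Delta=0.8951 Bond=-14.0684
(1,0): Delta=0.3315 Bond=-3.7984
(1,1): Delta=1.0000 Bond=-18.5000
V0=13.6804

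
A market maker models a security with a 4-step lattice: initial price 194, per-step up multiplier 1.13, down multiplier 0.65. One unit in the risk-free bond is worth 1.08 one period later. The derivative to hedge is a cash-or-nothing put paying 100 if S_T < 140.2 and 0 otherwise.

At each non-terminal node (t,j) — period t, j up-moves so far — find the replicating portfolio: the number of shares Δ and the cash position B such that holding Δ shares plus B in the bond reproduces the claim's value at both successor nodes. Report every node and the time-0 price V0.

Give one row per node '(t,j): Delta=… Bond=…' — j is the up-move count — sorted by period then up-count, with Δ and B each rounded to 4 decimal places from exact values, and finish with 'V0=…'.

(0,0): Delta=-0.2138 Bond=45.6222
(1,0): Delta=-1.1367 Bond=165.6523
(1,1): Delta=-0.1521 Bond=35.7394
(2,0): Delta=0.0000 Bond=85.7339
(2,1): Delta=-1.2127 Bond=189.7383
(2,2): Delta=-0.0811 Bond=21.0242
(3,0): Delta=0.0000 Bond=92.5926
(3,1): Delta=0.0000 Bond=92.5926
(3,2): Delta=-1.2939 Bond=217.9784
(3,3): Delta=0.0000 Bond=0.0000
V0=4.1467

Under the risk-neutral measure, an up-move has probability p* = (R−d)/(u−d) = 0.8958 and values discount at R = 1.08.
At expiry t=4: V(4,0)=100.0000, V(4,1)=100.0000, V(4,2)=100.0000, V(4,3)=0.0000, V(4,4)=0.0000
  t=3,j=0: stock 53.2773 → up 60.2033 (V=100.0000), down 34.6302 (V=100.0000). Price 92.5926; hedge Δ=0.0000, bond B=92.5926.
  t=3,j=1: stock 92.6204 → up 104.6611 (V=100.0000), down 60.2033 (V=100.0000). Price 92.5926; hedge Δ=0.0000, bond B=92.5926.
  t=3,j=2: stock 161.0171 → up 181.9493 (V=0.0000), down 104.6611 (V=100.0000). Price 9.6451; hedge Δ=-1.2939, bond B=217.9784.
  t=3,j=3: stock 279.9220 → up 316.3119 (V=0.0000), down 181.9493 (V=0.0000). Price 0.0000; hedge Δ=0.0000, bond B=0.0000.
  t=2,j=0: stock 81.9650 → up 92.6204 (V=92.5926), down 53.2773 (V=92.5926). Price 85.7339; hedge Δ=0.0000, bond B=85.7339.
  t=2,j=1: stock 142.4930 → up 161.0171 (V=9.6451), down 92.6205 (V=92.5926). Price 16.9310; hedge Δ=-1.2127, bond B=189.7383.
  t=2,j=2: stock 247.7186 → up 279.9220 (V=0.0000), down 161.0171 (V=9.6451). Price 0.9303; hedge Δ=-0.0811, bond B=21.0242.
  t=1,j=0: stock 126.1000 → up 142.4930 (V=16.9310), down 81.9650 (V=85.7339). Price 22.3129; hedge Δ=-1.1367, bond B=165.6523.
  t=1,j=1: stock 219.2200 → up 247.7186 (V=0.9303), down 142.4930 (V=16.9310). Price 2.4046; hedge Δ=-0.1521, bond B=35.7394.
  t=0,j=0: stock 194.0000 → up 219.2200 (V=2.4046), down 126.1000 (V=22.3129). Price 4.1467; hedge Δ=-0.2138, bond B=45.6222.
The time-0 hedge costs 4.1467, which is the no-arbitrage price.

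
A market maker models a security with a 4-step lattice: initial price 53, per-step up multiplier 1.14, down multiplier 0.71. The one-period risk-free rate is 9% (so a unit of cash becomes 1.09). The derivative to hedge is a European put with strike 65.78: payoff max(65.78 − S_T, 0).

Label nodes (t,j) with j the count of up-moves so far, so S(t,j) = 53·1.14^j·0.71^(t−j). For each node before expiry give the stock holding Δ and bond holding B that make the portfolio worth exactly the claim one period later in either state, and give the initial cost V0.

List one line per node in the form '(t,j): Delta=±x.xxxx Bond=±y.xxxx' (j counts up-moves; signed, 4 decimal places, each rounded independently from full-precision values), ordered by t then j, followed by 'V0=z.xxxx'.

The replicating-portfolio and risk-neutral prices coincide; use p* = (1.09−0.71)/(1.14−0.71) = 0.8837 for the latter.
Terminal payoffs: V(4,0)=52.3118, V(4,1)=44.1550, V(4,2)=31.0582, V(4,3)=10.0295, V(4,4)=0.0000
  t=3,j=0: stock 18.9693 → up 21.6250 (V=44.1550), down 13.4682 (V=52.3118). Price 41.3793; hedge Δ=-1.0000, bond B=60.3486.
  t=3,j=1: stock 30.4577 → up 34.7218 (V=31.0582), down 21.6250 (V=44.1550). Price 29.8909; hedge Δ=-1.0000, bond B=60.3486.
  t=3,j=2: stock 48.9039 → up 55.7505 (V=10.0295), down 34.7218 (V=31.0582). Price 11.4447; hedge Δ=-1.0000, bond B=60.3486.
  t=3,j=3: stock 78.5218 → up 89.5149 (V=0.0000), down 55.7505 (V=10.0295). Price 1.0699; hedge Δ=-0.2970, bond B=24.3943.
  t=2,j=0: stock 26.7173 → up 30.4577 (V=29.8909), down 18.9693 (V=41.3793). Price 28.6484; hedge Δ=-1.0000, bond B=55.3657.
  t=2,j=1: stock 42.8982 → up 48.9039 (V=11.4447), down 30.4577 (V=29.8909). Price 12.4675; hedge Δ=-1.0000, bond B=55.3657.
  t=2,j=2: stock 68.8788 → up 78.5218 (V=1.0699), down 48.9039 (V=11.4447). Price 2.0883; hedge Δ=-0.3503, bond B=26.2157.
  t=1,j=0: stock 37.6300 → up 42.8982 (V=12.4675), down 26.7173 (V=28.6484). Price 13.1642; hedge Δ=-1.0000, bond B=50.7942.
  t=1,j=1: stock 60.4200 → up 68.8788 (V=2.0883), down 42.8982 (V=12.4675). Price 3.0231; hedge Δ=-0.3995, bond B=27.1607.
  t=0,j=0: stock 53.0000 → up 60.4200 (V=3.0231), down 37.6300 (V=13.1642). Price 3.8554; hedge Δ=-0.4450, bond B=27.4393.
Each (Δ,B) replicates both successor values, so the strategy is self-financing and V0 is arbitrage-free.

(0,0): Delta=-0.4450 Bond=27.4393
(1,0): Delta=-1.0000 Bond=50.7942
(1,1): Delta=-0.3995 Bond=27.1607
(2,0): Delta=-1.0000 Bond=55.3657
(2,1): Delta=-1.0000 Bond=55.3657
(2,2): Delta=-0.3503 Bond=26.2157
(3,0): Delta=-1.0000 Bond=60.3486
(3,1): Delta=-1.0000 Bond=60.3486
(3,2): Delta=-1.0000 Bond=60.3486
(3,3): Delta=-0.2970 Bond=24.3943
V0=3.8554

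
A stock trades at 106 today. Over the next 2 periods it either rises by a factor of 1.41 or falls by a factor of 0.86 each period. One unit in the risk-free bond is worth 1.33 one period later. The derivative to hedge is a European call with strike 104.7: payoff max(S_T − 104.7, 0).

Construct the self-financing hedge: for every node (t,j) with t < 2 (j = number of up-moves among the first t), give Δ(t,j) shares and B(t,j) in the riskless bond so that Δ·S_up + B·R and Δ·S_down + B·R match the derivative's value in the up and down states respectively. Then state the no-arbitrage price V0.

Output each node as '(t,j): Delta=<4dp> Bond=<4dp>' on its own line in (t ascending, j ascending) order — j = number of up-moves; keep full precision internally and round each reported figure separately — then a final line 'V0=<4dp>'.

(0,0): Delta=0.9507 Bond=-53.6447
(1,0): Delta=0.4754 Bond=-28.0227
(1,1): Delta=1.0000 Bond=-78.7218
V0=47.1253

Since d<R<u, set p* = (R−d)/(u−d) = 0.8545; price each node as the discounted p*-expectation of its children.
At expiry t=2: V(2,0)=0.0000, V(2,1)=23.8356, V(2,2)=106.0386
  t=1,j=0: stock 91.1600 → up 128.5356 (V=23.8356), down 78.3976 (V=0.0000). Price 15.3147; hedge Δ=0.4754, bond B=-28.0227.
  t=1,j=1: stock 149.4600 → up 210.7386 (V=106.0386), down 128.5356 (V=23.8356). Price 70.7382; hedge Δ=1.0000, bond B=-78.7218.
  t=0,j=0: stock 106.0000 → up 149.4600 (V=70.7382), down 91.1600 (V=15.3147). Price 47.1253; hedge Δ=0.9507, bond B=-53.6447.
Root portfolio cost Δ·106+B reproduces V0=47.1253.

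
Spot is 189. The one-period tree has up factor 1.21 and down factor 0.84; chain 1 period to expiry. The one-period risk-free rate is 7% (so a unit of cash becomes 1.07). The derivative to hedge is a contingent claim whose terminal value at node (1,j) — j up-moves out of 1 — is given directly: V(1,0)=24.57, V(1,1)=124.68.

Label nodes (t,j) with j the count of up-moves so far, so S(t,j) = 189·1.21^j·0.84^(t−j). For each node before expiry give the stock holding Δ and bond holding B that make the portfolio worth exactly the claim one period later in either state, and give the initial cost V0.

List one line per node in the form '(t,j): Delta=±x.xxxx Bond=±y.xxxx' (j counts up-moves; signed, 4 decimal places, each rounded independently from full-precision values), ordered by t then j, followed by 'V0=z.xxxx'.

(0,0): Delta=1.4316 Bond=-189.4456
V0=81.1220

Since d<R<u, set p* = (R−d)/(u−d) = 0.6216; price each node as the discounted p*-expectation of its children.
Terminal payoffs: V(1,0)=24.5700, V(1,1)=124.6800
  t=0,j=0: stock 189.0000 → up 228.6900 (V=124.6800), down 158.7600 (V=24.5700). Price 81.1220; hedge Δ=1.4316, bond B=-189.4456.
Self-financing check: at every node Δ·S+B equals the discounted successor values.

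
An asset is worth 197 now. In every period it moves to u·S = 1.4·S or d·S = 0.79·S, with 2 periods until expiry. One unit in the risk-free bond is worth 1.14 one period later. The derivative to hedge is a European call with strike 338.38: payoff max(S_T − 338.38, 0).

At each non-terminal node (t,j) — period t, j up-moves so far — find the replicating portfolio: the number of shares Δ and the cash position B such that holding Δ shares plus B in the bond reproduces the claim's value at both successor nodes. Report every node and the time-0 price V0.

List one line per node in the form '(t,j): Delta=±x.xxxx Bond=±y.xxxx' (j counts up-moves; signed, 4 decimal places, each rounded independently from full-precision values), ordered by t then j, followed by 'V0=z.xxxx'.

No-arbitrage ⇒ martingale measure with p* = (R−d)/(u−d) = 0.5738.
Terminal payoffs: V(2,0)=0.0000, V(2,1)=0.0000, V(2,2)=47.7400
Node (1,0) S=155.6300: V=(p*·0.0000+(1−p*)·0.0000)/1.14=0.0000; Δ=(0.0000−0.0000)/(217.8820−122.9477)=0.0000; B=V−Δ·S=0.0000
Node (1,1) S=275.8000: V=(p*·47.7400+(1−p*)·0.0000)/1.14=24.0279; Δ=(47.7400−0.0000)/(386.1200−217.8820)=0.2838; B=V−Δ·S=-54.2344
Node (0,0) S=197.0000: V=(p*·24.0279+(1−p*)·0.0000)/1.14=12.0934; Δ=(24.0279−0.0000)/(275.8000−155.6300)=0.1999; B=V−Δ·S=-27.2966
Check: Δ(0,0)·S0 + B(0,0) = 12.0934 = V0.

(0,0): Delta=0.1999 Bond=-27.2966
(1,0): Delta=0.0000 Bond=0.0000
(1,1): Delta=0.2838 Bond=-54.2344
V0=12.0934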